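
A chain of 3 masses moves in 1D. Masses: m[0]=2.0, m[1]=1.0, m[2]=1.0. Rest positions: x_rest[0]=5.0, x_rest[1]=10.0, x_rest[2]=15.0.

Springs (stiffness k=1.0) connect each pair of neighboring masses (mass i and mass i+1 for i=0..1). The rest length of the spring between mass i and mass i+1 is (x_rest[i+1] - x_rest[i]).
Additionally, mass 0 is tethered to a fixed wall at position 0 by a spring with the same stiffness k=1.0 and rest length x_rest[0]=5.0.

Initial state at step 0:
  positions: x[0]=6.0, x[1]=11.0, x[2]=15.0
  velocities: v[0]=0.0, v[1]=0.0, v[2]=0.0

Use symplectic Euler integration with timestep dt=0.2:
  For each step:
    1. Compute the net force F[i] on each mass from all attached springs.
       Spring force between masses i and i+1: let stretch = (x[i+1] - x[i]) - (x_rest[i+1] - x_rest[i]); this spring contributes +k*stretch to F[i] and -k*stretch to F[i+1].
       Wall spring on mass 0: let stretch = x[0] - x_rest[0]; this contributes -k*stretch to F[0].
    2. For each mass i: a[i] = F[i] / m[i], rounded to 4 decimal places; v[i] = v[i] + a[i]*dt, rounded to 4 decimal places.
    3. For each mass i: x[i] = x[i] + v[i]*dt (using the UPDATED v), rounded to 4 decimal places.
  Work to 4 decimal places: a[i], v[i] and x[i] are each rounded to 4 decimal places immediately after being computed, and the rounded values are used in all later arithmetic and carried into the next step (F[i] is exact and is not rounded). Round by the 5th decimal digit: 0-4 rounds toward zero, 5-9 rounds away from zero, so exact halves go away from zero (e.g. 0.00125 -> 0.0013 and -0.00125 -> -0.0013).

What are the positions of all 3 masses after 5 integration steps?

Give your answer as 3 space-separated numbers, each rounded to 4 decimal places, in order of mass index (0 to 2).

Answer: 5.7022 10.5280 15.4958

Derivation:
Step 0: x=[6.0000 11.0000 15.0000] v=[0.0000 0.0000 0.0000]
Step 1: x=[5.9800 10.9600 15.0400] v=[-0.1000 -0.2000 0.2000]
Step 2: x=[5.9400 10.8840 15.1168] v=[-0.2000 -0.3800 0.3840]
Step 3: x=[5.8801 10.7796 15.2243] v=[-0.2996 -0.5222 0.5374]
Step 4: x=[5.8006 10.6570 15.3540] v=[-0.3977 -0.6132 0.6485]
Step 5: x=[5.7022 10.5280 15.4958] v=[-0.4921 -0.6451 0.7091]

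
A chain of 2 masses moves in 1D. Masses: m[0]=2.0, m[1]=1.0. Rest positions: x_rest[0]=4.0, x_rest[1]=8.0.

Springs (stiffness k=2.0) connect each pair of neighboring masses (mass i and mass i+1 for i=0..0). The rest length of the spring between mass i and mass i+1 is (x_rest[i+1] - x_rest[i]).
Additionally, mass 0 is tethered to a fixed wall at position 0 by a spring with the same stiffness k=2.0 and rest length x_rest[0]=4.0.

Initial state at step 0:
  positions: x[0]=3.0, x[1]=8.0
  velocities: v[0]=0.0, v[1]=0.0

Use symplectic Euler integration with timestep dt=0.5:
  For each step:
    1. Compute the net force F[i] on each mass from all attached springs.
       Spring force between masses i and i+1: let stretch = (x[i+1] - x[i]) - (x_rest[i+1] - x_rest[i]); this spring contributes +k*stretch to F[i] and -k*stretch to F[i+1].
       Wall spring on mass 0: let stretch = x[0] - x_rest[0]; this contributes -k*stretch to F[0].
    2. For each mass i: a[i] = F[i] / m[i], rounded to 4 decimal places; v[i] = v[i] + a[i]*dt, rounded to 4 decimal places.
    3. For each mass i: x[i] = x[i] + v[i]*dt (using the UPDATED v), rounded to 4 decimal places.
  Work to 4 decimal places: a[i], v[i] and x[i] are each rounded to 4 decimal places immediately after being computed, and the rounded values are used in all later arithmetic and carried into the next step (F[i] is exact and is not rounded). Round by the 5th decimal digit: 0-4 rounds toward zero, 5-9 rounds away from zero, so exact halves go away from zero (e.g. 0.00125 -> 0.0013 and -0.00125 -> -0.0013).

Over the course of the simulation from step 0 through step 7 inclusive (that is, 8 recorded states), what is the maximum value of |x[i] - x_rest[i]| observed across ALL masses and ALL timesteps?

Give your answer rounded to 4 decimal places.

Step 0: x=[3.0000 8.0000] v=[0.0000 0.0000]
Step 1: x=[3.5000 7.5000] v=[1.0000 -1.0000]
Step 2: x=[4.1250 7.0000] v=[1.2500 -1.0000]
Step 3: x=[4.4375 7.0625] v=[0.6250 0.1250]
Step 4: x=[4.2969 7.8125] v=[-0.2813 1.5000]
Step 5: x=[3.9609 8.8047] v=[-0.6720 1.9844]
Step 6: x=[3.8456 9.3750] v=[-0.2306 1.1406]
Step 7: x=[4.1513 9.1806] v=[0.6113 -0.3888]
Max displacement = 1.3750

Answer: 1.3750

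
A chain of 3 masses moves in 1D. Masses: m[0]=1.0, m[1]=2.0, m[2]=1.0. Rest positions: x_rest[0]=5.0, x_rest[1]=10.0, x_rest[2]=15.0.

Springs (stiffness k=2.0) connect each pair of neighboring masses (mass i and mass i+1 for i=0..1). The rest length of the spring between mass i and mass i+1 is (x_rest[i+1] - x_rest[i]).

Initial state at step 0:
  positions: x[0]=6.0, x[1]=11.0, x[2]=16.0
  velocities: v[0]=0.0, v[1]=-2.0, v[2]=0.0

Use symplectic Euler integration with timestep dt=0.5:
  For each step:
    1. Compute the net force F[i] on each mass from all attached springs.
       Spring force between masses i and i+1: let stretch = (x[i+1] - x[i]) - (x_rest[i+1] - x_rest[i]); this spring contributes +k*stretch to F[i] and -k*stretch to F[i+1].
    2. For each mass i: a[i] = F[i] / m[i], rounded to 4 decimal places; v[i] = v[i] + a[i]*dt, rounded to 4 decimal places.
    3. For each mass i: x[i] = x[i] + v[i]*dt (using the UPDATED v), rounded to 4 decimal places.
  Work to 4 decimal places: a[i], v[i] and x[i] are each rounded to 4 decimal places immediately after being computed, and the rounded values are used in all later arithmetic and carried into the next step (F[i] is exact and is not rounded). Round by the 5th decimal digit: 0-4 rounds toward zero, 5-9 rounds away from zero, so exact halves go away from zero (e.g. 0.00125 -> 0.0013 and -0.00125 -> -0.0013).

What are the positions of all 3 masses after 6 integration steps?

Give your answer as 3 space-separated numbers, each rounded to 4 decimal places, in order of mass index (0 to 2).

Answer: 3.0000 8.0000 13.0000

Derivation:
Step 0: x=[6.0000 11.0000 16.0000] v=[0.0000 -2.0000 0.0000]
Step 1: x=[6.0000 10.0000 16.0000] v=[0.0000 -2.0000 0.0000]
Step 2: x=[5.5000 9.5000 15.5000] v=[-1.0000 -1.0000 -1.0000]
Step 3: x=[4.5000 9.5000 14.5000] v=[-2.0000 0.0000 -2.0000]
Step 4: x=[3.5000 9.5000 13.5000] v=[-2.0000 0.0000 -2.0000]
Step 5: x=[3.0000 9.0000 13.0000] v=[-1.0000 -1.0000 -1.0000]
Step 6: x=[3.0000 8.0000 13.0000] v=[0.0000 -2.0000 0.0000]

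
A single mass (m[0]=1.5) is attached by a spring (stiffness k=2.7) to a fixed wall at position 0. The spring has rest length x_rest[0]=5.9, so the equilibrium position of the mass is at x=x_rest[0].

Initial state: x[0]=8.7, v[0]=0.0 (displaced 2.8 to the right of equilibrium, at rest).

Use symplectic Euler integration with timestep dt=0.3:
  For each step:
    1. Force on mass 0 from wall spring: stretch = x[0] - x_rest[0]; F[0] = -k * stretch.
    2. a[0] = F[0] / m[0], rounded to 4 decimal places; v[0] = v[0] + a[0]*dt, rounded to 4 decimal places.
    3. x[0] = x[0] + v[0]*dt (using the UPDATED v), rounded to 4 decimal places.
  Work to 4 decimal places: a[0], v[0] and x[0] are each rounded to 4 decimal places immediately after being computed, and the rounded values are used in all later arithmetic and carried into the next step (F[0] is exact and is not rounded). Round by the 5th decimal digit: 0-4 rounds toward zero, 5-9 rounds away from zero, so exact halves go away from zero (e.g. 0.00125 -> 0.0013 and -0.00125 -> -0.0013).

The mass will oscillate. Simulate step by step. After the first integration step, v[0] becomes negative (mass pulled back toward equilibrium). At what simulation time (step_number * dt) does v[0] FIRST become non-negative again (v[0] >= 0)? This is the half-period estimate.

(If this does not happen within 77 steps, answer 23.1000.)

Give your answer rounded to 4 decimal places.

Step 0: x=[8.7000] v=[0.0000]
Step 1: x=[8.2464] v=[-1.5120]
Step 2: x=[7.4127] v=[-2.7791]
Step 3: x=[6.3339] v=[-3.5960]
Step 4: x=[5.1848] v=[-3.8303]
Step 5: x=[4.1516] v=[-3.4441]
Step 6: x=[3.4016] v=[-2.5000]
Step 7: x=[3.0563] v=[-1.1509]
Step 8: x=[3.1717] v=[0.3847]
First v>=0 after going negative at step 8, time=2.4000

Answer: 2.4000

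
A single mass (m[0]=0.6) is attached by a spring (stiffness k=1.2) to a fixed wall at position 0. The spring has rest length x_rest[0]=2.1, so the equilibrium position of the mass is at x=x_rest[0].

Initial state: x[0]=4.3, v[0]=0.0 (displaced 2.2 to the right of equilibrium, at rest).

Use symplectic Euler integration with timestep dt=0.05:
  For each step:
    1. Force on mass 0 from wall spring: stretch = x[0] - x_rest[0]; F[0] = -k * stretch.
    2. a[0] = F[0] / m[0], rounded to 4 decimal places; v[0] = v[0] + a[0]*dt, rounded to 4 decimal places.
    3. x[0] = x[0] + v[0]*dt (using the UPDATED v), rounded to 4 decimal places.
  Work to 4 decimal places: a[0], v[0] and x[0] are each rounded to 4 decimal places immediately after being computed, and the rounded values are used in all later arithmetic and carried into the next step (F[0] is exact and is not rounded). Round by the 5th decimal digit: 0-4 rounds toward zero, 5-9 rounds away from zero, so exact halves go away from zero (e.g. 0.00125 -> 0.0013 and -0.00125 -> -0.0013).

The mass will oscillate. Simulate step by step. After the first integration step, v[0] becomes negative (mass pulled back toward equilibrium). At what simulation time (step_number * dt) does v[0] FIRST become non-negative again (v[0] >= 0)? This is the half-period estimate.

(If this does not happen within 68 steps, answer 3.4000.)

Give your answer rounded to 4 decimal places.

Step 0: x=[4.3000] v=[0.0000]
Step 1: x=[4.2890] v=[-0.2200]
Step 2: x=[4.2671] v=[-0.4389]
Step 3: x=[4.2343] v=[-0.6556]
Step 4: x=[4.1909] v=[-0.8690]
Step 5: x=[4.1370] v=[-1.0781]
Step 6: x=[4.0729] v=[-1.2818]
Step 7: x=[3.9989] v=[-1.4791]
Step 8: x=[3.9155] v=[-1.6690]
Step 9: x=[3.8230] v=[-1.8506]
Step 10: x=[3.7219] v=[-2.0229]
Step 11: x=[3.6126] v=[-2.1851]
Step 12: x=[3.4958] v=[-2.3364]
Step 13: x=[3.3720] v=[-2.4760]
Step 14: x=[3.2418] v=[-2.6032]
Step 15: x=[3.1059] v=[-2.7174]
Step 16: x=[2.9650] v=[-2.8180]
Step 17: x=[2.8198] v=[-2.9045]
Step 18: x=[2.6710] v=[-2.9765]
Step 19: x=[2.5193] v=[-3.0336]
Step 20: x=[2.3655] v=[-3.0755]
Step 21: x=[2.2104] v=[-3.1021]
Step 22: x=[2.0547] v=[-3.1131]
Step 23: x=[1.8993] v=[-3.1086]
Step 24: x=[1.7449] v=[-3.0885]
Step 25: x=[1.5923] v=[-3.0530]
Step 26: x=[1.4422] v=[-3.0022]
Step 27: x=[1.2954] v=[-2.9364]
Step 28: x=[1.1526] v=[-2.8559]
Step 29: x=[1.0145] v=[-2.7612]
Step 30: x=[0.8819] v=[-2.6527]
Step 31: x=[0.7554] v=[-2.5309]
Step 32: x=[0.6356] v=[-2.3964]
Step 33: x=[0.5231] v=[-2.2500]
Step 34: x=[0.4185] v=[-2.0923]
Step 35: x=[0.3223] v=[-1.9242]
Step 36: x=[0.2350] v=[-1.7464]
Step 37: x=[0.1570] v=[-1.5599]
Step 38: x=[0.0887] v=[-1.3656]
Step 39: x=[0.0305] v=[-1.1645]
Step 40: x=[-0.0174] v=[-0.9576]
Step 41: x=[-0.0547] v=[-0.7459]
Step 42: x=[-0.0812] v=[-0.5304]
Step 43: x=[-0.0968] v=[-0.3123]
Step 44: x=[-0.1014] v=[-0.0926]
Step 45: x=[-0.0950] v=[0.1275]
First v>=0 after going negative at step 45, time=2.2500

Answer: 2.2500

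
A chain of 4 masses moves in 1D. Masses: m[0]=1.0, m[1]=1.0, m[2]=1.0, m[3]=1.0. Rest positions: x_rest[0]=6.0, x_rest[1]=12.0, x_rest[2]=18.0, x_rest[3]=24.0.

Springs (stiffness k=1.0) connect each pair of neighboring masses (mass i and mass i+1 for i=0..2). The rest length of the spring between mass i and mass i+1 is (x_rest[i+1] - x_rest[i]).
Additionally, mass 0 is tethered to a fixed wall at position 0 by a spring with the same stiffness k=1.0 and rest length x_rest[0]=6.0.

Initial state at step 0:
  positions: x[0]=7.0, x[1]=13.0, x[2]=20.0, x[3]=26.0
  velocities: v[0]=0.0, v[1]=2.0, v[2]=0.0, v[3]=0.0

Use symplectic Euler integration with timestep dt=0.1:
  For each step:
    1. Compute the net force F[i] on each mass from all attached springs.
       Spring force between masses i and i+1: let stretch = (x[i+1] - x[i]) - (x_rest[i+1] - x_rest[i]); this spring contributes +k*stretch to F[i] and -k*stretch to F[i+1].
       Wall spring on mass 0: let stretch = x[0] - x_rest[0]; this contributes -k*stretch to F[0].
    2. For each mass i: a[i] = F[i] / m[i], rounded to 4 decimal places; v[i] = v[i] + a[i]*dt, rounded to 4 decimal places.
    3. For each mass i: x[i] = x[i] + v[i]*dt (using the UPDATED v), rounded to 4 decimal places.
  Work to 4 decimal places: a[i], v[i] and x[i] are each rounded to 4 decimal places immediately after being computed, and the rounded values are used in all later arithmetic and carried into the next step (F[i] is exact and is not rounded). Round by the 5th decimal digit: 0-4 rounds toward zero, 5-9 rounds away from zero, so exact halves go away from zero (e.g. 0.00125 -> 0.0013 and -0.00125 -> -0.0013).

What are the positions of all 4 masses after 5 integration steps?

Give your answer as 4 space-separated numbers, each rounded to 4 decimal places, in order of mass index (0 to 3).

Step 0: x=[7.0000 13.0000 20.0000 26.0000] v=[0.0000 2.0000 0.0000 0.0000]
Step 1: x=[6.9900 13.2100 19.9900 26.0000] v=[-0.1000 2.1000 -0.1000 0.0000]
Step 2: x=[6.9723 13.4256 19.9723 25.9999] v=[-0.1770 2.1560 -0.1770 -0.0010]
Step 3: x=[6.9494 13.6421 19.9494 25.9995] v=[-0.2289 2.1653 -0.2289 -0.0038]
Step 4: x=[6.9239 13.8548 19.9239 25.9986] v=[-0.2546 2.1268 -0.2546 -0.0088]
Step 5: x=[6.8985 14.0589 19.8985 25.9970] v=[-0.2539 2.0406 -0.2540 -0.0163]

Answer: 6.8985 14.0589 19.8985 25.9970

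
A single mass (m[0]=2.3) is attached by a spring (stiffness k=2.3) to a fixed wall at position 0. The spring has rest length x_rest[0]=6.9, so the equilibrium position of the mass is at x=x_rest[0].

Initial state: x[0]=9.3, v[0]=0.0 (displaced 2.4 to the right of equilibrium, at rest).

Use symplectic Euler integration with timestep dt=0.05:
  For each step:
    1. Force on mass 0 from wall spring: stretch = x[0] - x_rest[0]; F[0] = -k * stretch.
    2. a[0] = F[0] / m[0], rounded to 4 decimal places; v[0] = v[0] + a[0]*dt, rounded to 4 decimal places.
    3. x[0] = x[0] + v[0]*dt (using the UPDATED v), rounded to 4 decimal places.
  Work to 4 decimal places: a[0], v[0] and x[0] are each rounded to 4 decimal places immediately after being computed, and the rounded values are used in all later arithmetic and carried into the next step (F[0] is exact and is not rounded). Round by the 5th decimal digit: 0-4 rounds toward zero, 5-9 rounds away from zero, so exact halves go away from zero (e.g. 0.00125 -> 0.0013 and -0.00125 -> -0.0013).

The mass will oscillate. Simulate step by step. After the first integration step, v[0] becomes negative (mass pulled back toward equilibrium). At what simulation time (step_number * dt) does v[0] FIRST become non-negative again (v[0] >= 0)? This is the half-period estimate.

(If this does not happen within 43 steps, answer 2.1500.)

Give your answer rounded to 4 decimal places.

Step 0: x=[9.3000] v=[0.0000]
Step 1: x=[9.2940] v=[-0.1200]
Step 2: x=[9.2820] v=[-0.2397]
Step 3: x=[9.2641] v=[-0.3588]
Step 4: x=[9.2403] v=[-0.4770]
Step 5: x=[9.2106] v=[-0.5940]
Step 6: x=[9.1751] v=[-0.7095]
Step 7: x=[9.1339] v=[-0.8233]
Step 8: x=[9.0872] v=[-0.9350]
Step 9: x=[9.0350] v=[-1.0444]
Step 10: x=[8.9774] v=[-1.1512]
Step 11: x=[8.9146] v=[-1.2551]
Step 12: x=[8.8468] v=[-1.3558]
Step 13: x=[8.7741] v=[-1.4531]
Step 14: x=[8.6968] v=[-1.5468]
Step 15: x=[8.6150] v=[-1.6366]
Step 16: x=[8.5289] v=[-1.7224]
Step 17: x=[8.4387] v=[-1.8038]
Step 18: x=[8.3447] v=[-1.8807]
Step 19: x=[8.2471] v=[-1.9529]
Step 20: x=[8.1461] v=[-2.0203]
Step 21: x=[8.0420] v=[-2.0826]
Step 22: x=[7.9350] v=[-2.1397]
Step 23: x=[7.8254] v=[-2.1915]
Step 24: x=[7.7135] v=[-2.2378]
Step 25: x=[7.5996] v=[-2.2785]
Step 26: x=[7.4839] v=[-2.3135]
Step 27: x=[7.3668] v=[-2.3427]
Step 28: x=[7.2485] v=[-2.3660]
Step 29: x=[7.1293] v=[-2.3834]
Step 30: x=[7.0096] v=[-2.3949]
Step 31: x=[6.8896] v=[-2.4004]
Step 32: x=[6.7696] v=[-2.3999]
Step 33: x=[6.6499] v=[-2.3934]
Step 34: x=[6.5309] v=[-2.3809]
Step 35: x=[6.4128] v=[-2.3624]
Step 36: x=[6.2959] v=[-2.3380]
Step 37: x=[6.1805] v=[-2.3078]
Step 38: x=[6.0669] v=[-2.2718]
Step 39: x=[5.9554] v=[-2.2301]
Step 40: x=[5.8463] v=[-2.1829]
Step 41: x=[5.7398] v=[-2.1302]
Step 42: x=[5.6362] v=[-2.0722]
Step 43: x=[5.5358] v=[-2.0090]
v[0] did not become non-negative within 43 steps; using fallback time=2.1500

Answer: 2.1500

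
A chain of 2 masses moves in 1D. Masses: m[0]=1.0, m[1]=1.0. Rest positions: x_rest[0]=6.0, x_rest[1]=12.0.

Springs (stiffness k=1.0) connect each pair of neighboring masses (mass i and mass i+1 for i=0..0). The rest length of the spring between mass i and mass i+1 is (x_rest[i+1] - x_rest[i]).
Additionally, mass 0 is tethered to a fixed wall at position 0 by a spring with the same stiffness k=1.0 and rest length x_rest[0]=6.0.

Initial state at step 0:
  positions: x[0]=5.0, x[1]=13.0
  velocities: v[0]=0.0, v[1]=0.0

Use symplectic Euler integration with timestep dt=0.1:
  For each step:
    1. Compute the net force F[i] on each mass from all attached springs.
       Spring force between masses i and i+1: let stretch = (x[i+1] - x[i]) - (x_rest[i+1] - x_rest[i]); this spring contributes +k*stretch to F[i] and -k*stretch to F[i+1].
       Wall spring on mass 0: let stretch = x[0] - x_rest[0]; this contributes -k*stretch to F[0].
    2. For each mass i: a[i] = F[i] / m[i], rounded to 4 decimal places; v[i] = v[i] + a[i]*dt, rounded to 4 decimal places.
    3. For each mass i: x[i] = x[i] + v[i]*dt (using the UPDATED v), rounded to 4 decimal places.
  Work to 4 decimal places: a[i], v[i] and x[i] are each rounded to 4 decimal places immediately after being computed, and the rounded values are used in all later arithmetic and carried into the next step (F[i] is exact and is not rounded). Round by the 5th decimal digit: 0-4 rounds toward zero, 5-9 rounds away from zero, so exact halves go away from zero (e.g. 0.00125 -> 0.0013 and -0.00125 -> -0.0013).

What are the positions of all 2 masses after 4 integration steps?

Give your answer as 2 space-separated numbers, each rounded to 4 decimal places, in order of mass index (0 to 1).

Step 0: x=[5.0000 13.0000] v=[0.0000 0.0000]
Step 1: x=[5.0300 12.9800] v=[0.3000 -0.2000]
Step 2: x=[5.0892 12.9405] v=[0.5920 -0.3950]
Step 3: x=[5.1760 12.8825] v=[0.8682 -0.5801]
Step 4: x=[5.2881 12.8074] v=[1.1213 -0.7508]

Answer: 5.2881 12.8074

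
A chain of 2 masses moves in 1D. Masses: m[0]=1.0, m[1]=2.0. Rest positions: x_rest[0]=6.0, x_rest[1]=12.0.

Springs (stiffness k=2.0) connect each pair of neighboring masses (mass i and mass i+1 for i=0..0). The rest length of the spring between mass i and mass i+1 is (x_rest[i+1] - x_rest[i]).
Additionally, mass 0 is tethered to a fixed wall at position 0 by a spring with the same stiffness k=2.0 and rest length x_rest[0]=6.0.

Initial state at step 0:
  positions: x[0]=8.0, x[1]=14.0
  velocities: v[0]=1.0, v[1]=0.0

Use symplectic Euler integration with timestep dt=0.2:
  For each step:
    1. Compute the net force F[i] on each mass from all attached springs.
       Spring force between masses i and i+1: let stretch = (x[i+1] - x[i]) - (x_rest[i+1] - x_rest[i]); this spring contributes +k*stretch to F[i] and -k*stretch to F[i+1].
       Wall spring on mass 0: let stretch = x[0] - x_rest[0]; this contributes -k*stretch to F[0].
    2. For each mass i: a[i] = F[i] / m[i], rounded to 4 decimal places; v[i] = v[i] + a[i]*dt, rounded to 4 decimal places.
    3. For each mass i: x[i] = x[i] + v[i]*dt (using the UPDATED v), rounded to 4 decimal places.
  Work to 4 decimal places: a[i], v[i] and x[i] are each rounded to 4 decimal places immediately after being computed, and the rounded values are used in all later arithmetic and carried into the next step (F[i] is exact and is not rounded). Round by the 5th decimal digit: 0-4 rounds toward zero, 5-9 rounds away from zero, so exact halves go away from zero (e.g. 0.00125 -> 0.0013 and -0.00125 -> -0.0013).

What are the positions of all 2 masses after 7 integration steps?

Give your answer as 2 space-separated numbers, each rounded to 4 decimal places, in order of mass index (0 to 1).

Answer: 6.1246 13.7051

Derivation:
Step 0: x=[8.0000 14.0000] v=[1.0000 0.0000]
Step 1: x=[8.0400 14.0000] v=[0.2000 0.0000]
Step 2: x=[7.9136 14.0016] v=[-0.6320 0.0080]
Step 3: x=[7.6412 13.9997] v=[-1.3622 -0.0096]
Step 4: x=[7.2661 13.9834] v=[-1.8753 -0.0813]
Step 5: x=[6.8471 13.9384] v=[-2.0948 -0.2248]
Step 6: x=[6.4477 13.8498] v=[-1.9971 -0.4431]
Step 7: x=[6.1246 13.7051] v=[-1.6153 -0.7235]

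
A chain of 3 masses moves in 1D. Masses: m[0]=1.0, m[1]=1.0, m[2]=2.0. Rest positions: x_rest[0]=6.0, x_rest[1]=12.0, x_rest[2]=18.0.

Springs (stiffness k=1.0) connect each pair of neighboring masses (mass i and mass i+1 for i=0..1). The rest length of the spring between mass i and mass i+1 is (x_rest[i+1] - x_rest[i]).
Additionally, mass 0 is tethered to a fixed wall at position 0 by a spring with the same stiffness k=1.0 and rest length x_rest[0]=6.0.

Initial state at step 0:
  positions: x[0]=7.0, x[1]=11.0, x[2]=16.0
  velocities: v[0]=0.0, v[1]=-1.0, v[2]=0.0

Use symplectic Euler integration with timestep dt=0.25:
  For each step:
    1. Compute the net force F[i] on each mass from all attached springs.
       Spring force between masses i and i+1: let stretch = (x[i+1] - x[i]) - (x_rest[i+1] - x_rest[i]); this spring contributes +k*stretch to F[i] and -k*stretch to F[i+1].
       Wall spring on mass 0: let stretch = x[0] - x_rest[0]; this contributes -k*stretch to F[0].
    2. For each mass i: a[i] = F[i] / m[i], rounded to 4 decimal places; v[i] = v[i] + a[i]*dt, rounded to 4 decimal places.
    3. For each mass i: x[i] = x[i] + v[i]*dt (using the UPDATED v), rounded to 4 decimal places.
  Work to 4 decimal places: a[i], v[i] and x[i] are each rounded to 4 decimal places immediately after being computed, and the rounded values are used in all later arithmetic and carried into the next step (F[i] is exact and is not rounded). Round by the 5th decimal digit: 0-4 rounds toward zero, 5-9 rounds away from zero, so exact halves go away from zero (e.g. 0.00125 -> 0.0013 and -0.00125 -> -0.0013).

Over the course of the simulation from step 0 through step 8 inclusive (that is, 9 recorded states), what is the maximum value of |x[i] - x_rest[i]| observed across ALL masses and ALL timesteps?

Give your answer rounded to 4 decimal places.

Answer: 2.2995

Derivation:
Step 0: x=[7.0000 11.0000 16.0000] v=[0.0000 -1.0000 0.0000]
Step 1: x=[6.8125 10.8125 16.0313] v=[-0.7500 -0.7500 0.1250]
Step 2: x=[6.4492 10.7012 16.0870] v=[-1.4531 -0.4453 0.2227]
Step 3: x=[5.9486 10.6607 16.1619] v=[-2.0024 -0.1619 0.2995]
Step 4: x=[5.3707 10.6696 16.2524] v=[-2.3115 0.0354 0.3619]
Step 5: x=[4.7883 10.6962 16.3559] v=[-2.3295 0.1064 0.4141]
Step 6: x=[4.2759 10.7073 16.4701] v=[-2.0496 0.0444 0.4567]
Step 7: x=[3.8982 10.6766 16.5917] v=[-1.5107 -0.1228 0.4864]
Step 8: x=[3.7005 10.5920 16.7160] v=[-0.7907 -0.3386 0.4970]
Max displacement = 2.2995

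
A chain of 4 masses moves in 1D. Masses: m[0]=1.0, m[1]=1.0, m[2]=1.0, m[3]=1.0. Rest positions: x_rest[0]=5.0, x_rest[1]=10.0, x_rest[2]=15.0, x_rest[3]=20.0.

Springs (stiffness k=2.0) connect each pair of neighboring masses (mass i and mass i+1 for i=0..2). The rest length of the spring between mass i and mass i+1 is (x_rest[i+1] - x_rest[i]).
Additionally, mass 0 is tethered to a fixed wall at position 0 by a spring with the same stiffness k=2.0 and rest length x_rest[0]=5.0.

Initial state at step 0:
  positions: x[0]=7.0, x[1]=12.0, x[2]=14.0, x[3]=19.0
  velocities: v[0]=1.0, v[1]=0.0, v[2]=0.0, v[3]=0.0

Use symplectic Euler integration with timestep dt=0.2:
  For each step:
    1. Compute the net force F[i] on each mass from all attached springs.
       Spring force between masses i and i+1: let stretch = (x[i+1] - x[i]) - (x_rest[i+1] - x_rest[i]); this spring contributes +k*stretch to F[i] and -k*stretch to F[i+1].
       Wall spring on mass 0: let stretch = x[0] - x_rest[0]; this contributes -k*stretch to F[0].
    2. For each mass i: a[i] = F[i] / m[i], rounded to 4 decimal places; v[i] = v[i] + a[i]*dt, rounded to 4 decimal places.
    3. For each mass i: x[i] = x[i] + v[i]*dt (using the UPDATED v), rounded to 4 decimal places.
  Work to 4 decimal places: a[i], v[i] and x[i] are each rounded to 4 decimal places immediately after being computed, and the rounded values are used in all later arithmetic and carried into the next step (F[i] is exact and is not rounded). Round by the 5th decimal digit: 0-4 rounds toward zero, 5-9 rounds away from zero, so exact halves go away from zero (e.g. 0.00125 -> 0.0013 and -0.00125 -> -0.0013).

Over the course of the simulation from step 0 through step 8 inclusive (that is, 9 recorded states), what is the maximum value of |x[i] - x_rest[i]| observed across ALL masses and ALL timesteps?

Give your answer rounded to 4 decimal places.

Step 0: x=[7.0000 12.0000 14.0000 19.0000] v=[1.0000 0.0000 0.0000 0.0000]
Step 1: x=[7.0400 11.7600 14.2400 19.0000] v=[0.2000 -1.2000 1.2000 0.0000]
Step 2: x=[6.8944 11.3408 14.6624 19.0192] v=[-0.7280 -2.0960 2.1120 0.0960]
Step 3: x=[6.5530 10.8316 15.1676 19.0899] v=[-1.7072 -2.5459 2.5261 0.3533]
Step 4: x=[6.0296 10.3270 15.6397 19.2468] v=[-2.6170 -2.5229 2.3606 0.7844]
Step 5: x=[5.3676 9.9036 15.9754 19.5151] v=[-3.3099 -2.1168 1.6784 1.3416]
Step 6: x=[4.6391 9.6031 16.1085 19.9002] v=[-3.6425 -1.5025 0.6656 1.9257]
Step 7: x=[3.9366 9.4259 16.0245 20.3820] v=[-3.5125 -0.8859 -0.4199 2.4090]
Step 8: x=[3.3583 9.3375 15.7612 20.9152] v=[-2.8914 -0.4422 -1.3163 2.6660]
Max displacement = 2.0400

Answer: 2.0400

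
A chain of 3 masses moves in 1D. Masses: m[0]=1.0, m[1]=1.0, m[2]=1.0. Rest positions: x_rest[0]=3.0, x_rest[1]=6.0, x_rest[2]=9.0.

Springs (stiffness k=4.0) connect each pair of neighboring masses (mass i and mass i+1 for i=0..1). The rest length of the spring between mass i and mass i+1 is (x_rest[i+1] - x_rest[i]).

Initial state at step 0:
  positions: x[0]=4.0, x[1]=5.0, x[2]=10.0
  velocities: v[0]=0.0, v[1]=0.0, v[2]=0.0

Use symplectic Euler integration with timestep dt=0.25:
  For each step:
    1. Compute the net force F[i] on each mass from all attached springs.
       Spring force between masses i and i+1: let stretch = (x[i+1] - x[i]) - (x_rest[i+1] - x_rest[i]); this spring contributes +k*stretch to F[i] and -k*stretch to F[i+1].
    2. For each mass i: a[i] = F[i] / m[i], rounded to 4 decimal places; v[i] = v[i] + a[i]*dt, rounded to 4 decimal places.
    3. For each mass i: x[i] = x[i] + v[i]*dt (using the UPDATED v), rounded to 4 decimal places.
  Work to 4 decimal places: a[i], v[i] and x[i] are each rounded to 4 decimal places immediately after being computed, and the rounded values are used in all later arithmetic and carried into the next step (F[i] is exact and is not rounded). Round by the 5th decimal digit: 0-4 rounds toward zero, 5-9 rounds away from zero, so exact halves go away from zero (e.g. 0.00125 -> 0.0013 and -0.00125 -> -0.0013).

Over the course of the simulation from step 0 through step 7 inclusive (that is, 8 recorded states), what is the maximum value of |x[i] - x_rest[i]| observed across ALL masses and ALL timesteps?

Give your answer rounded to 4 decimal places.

Step 0: x=[4.0000 5.0000 10.0000] v=[0.0000 0.0000 0.0000]
Step 1: x=[3.5000 6.0000 9.5000] v=[-2.0000 4.0000 -2.0000]
Step 2: x=[2.8750 7.2500 8.8750] v=[-2.5000 5.0000 -2.5000]
Step 3: x=[2.5938 7.8125 8.5938] v=[-1.1250 2.2500 -1.1250]
Step 4: x=[2.8672 7.2657 8.8672] v=[1.0937 -2.1874 1.0937]
Step 5: x=[3.4903 6.0196 9.4903] v=[2.4922 -4.9844 2.4922]
Step 6: x=[3.9957 5.0089 9.9957] v=[2.0215 -4.0430 2.0215]
Step 7: x=[4.0044 4.9916 10.0044] v=[0.0347 -0.0694 0.0347]
Max displacement = 1.8125

Answer: 1.8125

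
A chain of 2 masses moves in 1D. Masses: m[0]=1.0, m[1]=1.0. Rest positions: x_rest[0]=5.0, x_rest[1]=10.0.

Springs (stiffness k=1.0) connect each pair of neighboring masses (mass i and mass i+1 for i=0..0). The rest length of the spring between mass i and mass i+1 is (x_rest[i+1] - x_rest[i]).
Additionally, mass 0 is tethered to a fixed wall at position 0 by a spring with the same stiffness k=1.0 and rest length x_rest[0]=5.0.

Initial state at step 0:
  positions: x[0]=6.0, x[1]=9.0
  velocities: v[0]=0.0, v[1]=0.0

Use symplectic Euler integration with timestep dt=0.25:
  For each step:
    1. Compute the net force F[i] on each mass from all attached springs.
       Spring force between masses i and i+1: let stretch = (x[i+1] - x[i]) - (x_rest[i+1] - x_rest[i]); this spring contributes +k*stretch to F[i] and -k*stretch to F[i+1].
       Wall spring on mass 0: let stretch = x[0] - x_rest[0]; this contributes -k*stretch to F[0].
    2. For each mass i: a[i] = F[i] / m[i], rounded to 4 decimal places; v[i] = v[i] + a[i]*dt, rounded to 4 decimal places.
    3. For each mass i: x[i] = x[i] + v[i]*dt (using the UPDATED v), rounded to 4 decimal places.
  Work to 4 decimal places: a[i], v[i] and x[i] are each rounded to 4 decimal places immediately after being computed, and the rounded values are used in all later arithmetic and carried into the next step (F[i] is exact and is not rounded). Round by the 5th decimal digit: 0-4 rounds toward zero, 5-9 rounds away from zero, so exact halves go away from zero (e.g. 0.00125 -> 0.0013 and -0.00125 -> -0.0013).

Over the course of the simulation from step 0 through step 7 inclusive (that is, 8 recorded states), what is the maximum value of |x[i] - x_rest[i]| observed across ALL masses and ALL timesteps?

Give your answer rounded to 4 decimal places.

Step 0: x=[6.0000 9.0000] v=[0.0000 0.0000]
Step 1: x=[5.8125 9.1250] v=[-0.7500 0.5000]
Step 2: x=[5.4688 9.3555] v=[-1.3750 0.9219]
Step 3: x=[5.0262 9.6556] v=[-1.7705 1.2002]
Step 4: x=[4.5588 9.9788] v=[-1.8697 1.2929]
Step 5: x=[4.1452 10.2758] v=[-1.6544 1.1879]
Step 6: x=[3.8557 10.5021] v=[-1.1581 0.9053]
Step 7: x=[3.7406 10.6255] v=[-0.4604 0.4937]
Max displacement = 1.2594

Answer: 1.2594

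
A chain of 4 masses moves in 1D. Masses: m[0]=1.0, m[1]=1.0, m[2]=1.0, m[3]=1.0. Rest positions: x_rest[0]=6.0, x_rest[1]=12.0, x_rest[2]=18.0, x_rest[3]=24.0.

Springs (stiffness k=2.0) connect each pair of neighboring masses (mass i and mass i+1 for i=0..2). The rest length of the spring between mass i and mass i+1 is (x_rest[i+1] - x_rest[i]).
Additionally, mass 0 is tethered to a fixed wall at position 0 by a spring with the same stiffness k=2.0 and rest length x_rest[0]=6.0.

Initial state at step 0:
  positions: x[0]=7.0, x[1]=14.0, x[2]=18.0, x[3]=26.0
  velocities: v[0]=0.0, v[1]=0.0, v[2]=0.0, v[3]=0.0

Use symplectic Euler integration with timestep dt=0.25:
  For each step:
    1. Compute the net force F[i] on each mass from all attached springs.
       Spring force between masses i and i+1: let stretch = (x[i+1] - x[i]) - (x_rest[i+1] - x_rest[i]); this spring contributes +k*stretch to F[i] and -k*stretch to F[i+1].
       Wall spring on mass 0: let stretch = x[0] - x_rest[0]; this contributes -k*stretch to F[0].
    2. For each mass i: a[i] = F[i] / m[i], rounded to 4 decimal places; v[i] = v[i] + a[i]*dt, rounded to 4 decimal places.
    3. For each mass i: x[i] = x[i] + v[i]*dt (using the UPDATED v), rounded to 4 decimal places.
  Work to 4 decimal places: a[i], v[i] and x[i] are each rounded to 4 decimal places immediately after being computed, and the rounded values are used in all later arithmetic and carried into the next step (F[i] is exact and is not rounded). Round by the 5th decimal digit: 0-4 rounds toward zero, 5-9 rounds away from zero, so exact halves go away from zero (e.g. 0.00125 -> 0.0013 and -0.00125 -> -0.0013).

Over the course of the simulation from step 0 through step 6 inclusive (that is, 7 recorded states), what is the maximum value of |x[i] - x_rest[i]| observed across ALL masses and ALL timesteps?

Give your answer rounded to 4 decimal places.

Step 0: x=[7.0000 14.0000 18.0000 26.0000] v=[0.0000 0.0000 0.0000 0.0000]
Step 1: x=[7.0000 13.6250 18.5000 25.7500] v=[0.0000 -1.5000 2.0000 -1.0000]
Step 2: x=[6.9531 13.0313 19.2969 25.3438] v=[-0.1875 -2.3750 3.1875 -1.6250]
Step 3: x=[6.7969 12.4610 20.0665 24.9317] v=[-0.6250 -2.2813 3.0782 -1.6485]
Step 4: x=[6.4991 12.1334 20.4935 24.6614] v=[-1.1914 -1.3106 1.7081 -1.0811]
Step 5: x=[6.0932 12.1465 20.3965 24.6201] v=[-1.6238 0.0523 -0.3880 -0.1651]
Step 6: x=[5.6823 12.4342 19.7962 24.8009] v=[-1.6438 1.1507 -2.4012 0.7231]
Max displacement = 2.4935

Answer: 2.4935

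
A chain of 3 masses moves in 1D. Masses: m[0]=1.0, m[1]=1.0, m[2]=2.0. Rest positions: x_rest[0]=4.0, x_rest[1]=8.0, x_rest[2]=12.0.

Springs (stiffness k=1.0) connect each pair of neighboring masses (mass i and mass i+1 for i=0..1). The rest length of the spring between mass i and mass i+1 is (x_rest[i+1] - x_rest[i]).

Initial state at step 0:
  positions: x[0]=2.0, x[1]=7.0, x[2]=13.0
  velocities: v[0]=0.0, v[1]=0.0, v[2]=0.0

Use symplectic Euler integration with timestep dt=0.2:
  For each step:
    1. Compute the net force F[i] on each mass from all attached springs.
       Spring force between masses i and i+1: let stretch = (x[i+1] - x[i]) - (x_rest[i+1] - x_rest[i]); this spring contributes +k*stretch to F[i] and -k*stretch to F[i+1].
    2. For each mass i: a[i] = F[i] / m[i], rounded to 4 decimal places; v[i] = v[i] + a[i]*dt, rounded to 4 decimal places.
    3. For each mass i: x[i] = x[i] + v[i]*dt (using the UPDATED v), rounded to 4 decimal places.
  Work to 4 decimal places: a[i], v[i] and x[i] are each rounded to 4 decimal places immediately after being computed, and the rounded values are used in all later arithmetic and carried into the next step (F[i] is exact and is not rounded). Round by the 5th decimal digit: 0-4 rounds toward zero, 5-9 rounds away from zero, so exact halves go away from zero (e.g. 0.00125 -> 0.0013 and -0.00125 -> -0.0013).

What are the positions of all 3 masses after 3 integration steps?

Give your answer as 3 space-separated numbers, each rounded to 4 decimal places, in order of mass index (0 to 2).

Answer: 2.2399 7.2243 12.7679

Derivation:
Step 0: x=[2.0000 7.0000 13.0000] v=[0.0000 0.0000 0.0000]
Step 1: x=[2.0400 7.0400 12.9600] v=[0.2000 0.2000 -0.2000]
Step 2: x=[2.1200 7.1168 12.8816] v=[0.4000 0.3840 -0.3920]
Step 3: x=[2.2399 7.2243 12.7679] v=[0.5994 0.5376 -0.5685]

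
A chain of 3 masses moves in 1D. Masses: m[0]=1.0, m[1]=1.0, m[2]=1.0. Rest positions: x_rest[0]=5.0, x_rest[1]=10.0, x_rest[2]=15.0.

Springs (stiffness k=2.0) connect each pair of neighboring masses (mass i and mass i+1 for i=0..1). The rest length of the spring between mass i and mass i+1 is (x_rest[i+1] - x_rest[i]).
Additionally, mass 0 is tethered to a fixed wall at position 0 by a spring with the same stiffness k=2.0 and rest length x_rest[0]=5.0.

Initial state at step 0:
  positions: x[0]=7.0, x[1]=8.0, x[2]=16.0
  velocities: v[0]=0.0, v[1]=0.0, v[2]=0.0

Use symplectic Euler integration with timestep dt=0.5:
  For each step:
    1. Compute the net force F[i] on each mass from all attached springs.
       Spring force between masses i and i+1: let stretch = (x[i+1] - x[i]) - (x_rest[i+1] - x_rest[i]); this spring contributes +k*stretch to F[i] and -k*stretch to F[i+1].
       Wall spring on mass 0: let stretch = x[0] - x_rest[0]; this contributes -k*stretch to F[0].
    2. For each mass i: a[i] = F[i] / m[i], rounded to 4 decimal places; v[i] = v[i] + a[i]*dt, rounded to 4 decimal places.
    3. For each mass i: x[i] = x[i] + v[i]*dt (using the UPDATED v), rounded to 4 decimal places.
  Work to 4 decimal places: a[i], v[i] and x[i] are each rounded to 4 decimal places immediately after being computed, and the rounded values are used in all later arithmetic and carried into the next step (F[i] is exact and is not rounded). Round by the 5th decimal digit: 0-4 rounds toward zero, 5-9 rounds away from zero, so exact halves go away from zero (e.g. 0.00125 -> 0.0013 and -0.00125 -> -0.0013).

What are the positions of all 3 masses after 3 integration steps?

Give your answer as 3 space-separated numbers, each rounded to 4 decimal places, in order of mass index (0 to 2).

Answer: 5.1250 9.6250 15.3750

Derivation:
Step 0: x=[7.0000 8.0000 16.0000] v=[0.0000 0.0000 0.0000]
Step 1: x=[4.0000 11.5000 14.5000] v=[-6.0000 7.0000 -3.0000]
Step 2: x=[2.7500 12.7500 14.0000] v=[-2.5000 2.5000 -1.0000]
Step 3: x=[5.1250 9.6250 15.3750] v=[4.7500 -6.2500 2.7500]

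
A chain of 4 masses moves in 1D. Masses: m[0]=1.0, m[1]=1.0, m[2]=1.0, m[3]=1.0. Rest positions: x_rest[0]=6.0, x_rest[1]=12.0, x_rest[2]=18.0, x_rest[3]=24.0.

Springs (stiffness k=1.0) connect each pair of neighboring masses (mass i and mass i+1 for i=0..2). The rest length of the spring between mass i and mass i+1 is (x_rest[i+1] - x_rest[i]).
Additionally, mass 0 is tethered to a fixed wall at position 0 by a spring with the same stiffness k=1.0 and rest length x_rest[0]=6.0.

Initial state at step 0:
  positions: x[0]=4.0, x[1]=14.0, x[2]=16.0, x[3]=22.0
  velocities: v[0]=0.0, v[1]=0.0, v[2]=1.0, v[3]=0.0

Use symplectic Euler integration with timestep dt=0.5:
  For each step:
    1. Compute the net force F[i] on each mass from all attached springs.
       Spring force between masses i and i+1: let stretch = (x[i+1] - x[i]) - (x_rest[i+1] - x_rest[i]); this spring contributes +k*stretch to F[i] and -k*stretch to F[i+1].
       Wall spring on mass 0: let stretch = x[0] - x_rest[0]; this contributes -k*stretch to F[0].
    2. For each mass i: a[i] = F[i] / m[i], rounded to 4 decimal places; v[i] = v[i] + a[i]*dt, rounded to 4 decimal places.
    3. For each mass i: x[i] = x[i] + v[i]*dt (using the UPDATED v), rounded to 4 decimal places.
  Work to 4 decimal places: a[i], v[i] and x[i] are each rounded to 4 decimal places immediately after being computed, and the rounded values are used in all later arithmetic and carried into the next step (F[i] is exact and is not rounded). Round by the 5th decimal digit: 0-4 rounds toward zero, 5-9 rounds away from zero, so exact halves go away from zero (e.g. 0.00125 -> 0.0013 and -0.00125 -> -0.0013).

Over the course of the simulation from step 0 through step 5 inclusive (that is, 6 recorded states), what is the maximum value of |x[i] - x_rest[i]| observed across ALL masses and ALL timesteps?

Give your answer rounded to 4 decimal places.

Step 0: x=[4.0000 14.0000 16.0000 22.0000] v=[0.0000 0.0000 1.0000 0.0000]
Step 1: x=[5.5000 12.0000 17.5000 22.0000] v=[3.0000 -4.0000 3.0000 0.0000]
Step 2: x=[7.2500 9.7500 18.7500 22.3750] v=[3.5000 -4.5000 2.5000 0.7500]
Step 3: x=[7.8125 9.1250 18.6563 23.3438] v=[1.1250 -1.2500 -0.1875 1.9375]
Step 4: x=[6.7500 10.5547 17.3516 24.6407] v=[-2.1250 2.8594 -2.6094 2.5938]
Step 5: x=[4.9512 12.7325 16.1700 25.6154] v=[-3.5977 4.3555 -2.3633 1.9493]
Max displacement = 2.8750

Answer: 2.8750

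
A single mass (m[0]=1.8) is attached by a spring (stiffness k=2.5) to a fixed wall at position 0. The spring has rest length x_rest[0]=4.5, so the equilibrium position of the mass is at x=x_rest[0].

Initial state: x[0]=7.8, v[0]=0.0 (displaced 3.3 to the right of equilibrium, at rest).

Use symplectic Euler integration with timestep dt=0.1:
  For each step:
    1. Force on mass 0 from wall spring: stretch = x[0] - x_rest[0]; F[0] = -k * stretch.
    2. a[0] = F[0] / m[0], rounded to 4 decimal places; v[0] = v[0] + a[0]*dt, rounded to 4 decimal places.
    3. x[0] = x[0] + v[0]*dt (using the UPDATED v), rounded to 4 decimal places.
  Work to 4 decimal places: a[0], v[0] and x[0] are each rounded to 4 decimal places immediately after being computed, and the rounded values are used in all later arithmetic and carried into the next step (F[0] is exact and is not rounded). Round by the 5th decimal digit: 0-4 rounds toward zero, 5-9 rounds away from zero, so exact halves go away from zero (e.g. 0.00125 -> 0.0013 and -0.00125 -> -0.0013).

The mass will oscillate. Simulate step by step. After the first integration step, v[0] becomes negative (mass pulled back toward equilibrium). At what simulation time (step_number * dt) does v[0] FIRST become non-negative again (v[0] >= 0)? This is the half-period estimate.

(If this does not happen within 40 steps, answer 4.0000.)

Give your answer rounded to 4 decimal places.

Step 0: x=[7.8000] v=[0.0000]
Step 1: x=[7.7542] v=[-0.4583]
Step 2: x=[7.6632] v=[-0.9103]
Step 3: x=[7.5282] v=[-1.3496]
Step 4: x=[7.3512] v=[-1.7702]
Step 5: x=[7.1346] v=[-2.1662]
Step 6: x=[6.8814] v=[-2.5321]
Step 7: x=[6.5951] v=[-2.8629]
Step 8: x=[6.2797] v=[-3.1539]
Step 9: x=[5.9396] v=[-3.4011]
Step 10: x=[5.5795] v=[-3.6010]
Step 11: x=[5.2044] v=[-3.7509]
Step 12: x=[4.8195] v=[-3.8487]
Step 13: x=[4.4302] v=[-3.8931]
Step 14: x=[4.0419] v=[-3.8834]
Step 15: x=[3.6599] v=[-3.8198]
Step 16: x=[3.2896] v=[-3.7031]
Step 17: x=[2.9361] v=[-3.5350]
Step 18: x=[2.6043] v=[-3.3178]
Step 19: x=[2.2989] v=[-3.0545]
Step 20: x=[2.0240] v=[-2.7488]
Step 21: x=[1.7835] v=[-2.4049]
Step 22: x=[1.5807] v=[-2.0276]
Step 23: x=[1.4185] v=[-1.6221]
Step 24: x=[1.2991] v=[-1.1941]
Step 25: x=[1.2242] v=[-0.7495]
Step 26: x=[1.1948] v=[-0.2945]
Step 27: x=[1.2113] v=[0.1646]
First v>=0 after going negative at step 27, time=2.7000

Answer: 2.7000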